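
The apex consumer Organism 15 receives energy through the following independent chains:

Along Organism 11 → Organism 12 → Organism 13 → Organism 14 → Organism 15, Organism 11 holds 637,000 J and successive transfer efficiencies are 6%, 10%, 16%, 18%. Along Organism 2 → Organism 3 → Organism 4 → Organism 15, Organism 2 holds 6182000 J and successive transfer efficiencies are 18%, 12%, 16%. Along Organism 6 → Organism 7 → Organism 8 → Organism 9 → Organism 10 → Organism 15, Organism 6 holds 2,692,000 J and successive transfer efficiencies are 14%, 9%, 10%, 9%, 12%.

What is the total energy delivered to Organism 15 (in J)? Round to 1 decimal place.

21511.7 J

Via Organism 11: 637000 × 0.06 × 0.1 × 0.16 × 0.18 = 110.0736 J
Via Organism 2: 6182000 × 0.18 × 0.12 × 0.16 = 21364.992 J
Via Organism 6: 2692000 × 0.14 × 0.09 × 0.1 × 0.09 × 0.12 = 36.632736 J
Total at Organism 15: 110.0736 + 21364.992 + 36.632736 = 21511.698336 J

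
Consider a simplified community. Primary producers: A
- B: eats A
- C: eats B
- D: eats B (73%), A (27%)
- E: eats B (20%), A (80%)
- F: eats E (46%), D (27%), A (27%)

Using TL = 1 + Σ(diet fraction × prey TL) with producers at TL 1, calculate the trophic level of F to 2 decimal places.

3.02

B: 1 + 1 = 2
C: 1 + 2 = 3
D: 1 + (0.73×2 + 0.27×1) = 2.73
E: 1 + (0.2×2 + 0.8×1) = 2.2
F: 1 + (0.46×2.2 + 0.27×2.73 + 0.27×1) = 3.0191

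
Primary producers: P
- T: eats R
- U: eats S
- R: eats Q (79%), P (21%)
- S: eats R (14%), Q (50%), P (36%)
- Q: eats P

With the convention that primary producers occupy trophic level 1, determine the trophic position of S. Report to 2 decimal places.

Q: 1 + 1 = 2
R: 1 + (0.79×2 + 0.21×1) = 2.79
S: 1 + (0.14×2.79 + 0.5×2 + 0.36×1) = 2.7506
T: 1 + 2.79 = 3.79
U: 1 + 2.7506 = 3.7506

2.75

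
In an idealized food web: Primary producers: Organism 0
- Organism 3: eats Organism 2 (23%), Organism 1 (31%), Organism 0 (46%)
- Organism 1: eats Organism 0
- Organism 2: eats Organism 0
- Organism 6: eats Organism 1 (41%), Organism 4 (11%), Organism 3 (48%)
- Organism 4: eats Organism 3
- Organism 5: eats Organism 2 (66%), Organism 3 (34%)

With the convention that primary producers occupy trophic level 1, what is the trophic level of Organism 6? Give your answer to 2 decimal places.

Organism 1: 1 + 1 = 2
Organism 2: 1 + 1 = 2
Organism 3: 1 + (0.23×2 + 0.31×2 + 0.46×1) = 2.54
Organism 4: 1 + 2.54 = 3.54
Organism 5: 1 + (0.66×2 + 0.34×2.54) = 3.1836
Organism 6: 1 + (0.41×2 + 0.11×3.54 + 0.48×2.54) = 3.4286

3.43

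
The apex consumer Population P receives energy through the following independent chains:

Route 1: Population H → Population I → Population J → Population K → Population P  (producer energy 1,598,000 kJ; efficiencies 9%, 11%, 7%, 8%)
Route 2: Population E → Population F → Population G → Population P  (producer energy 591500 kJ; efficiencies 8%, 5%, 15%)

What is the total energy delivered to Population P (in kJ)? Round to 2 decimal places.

443.49 kJ

Route 1: 1598000 × 0.09 × 0.11 × 0.07 × 0.08 = 88.59312 kJ
Route 2: 591500 × 0.08 × 0.05 × 0.15 = 354.9 kJ
Total at Population P: 88.59312 + 354.9 = 443.49312 kJ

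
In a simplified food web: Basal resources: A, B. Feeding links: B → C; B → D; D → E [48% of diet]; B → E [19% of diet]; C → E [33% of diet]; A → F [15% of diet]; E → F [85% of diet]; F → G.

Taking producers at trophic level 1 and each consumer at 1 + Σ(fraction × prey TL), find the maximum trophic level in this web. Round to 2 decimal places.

4.54

C: 1 + 1 = 2
D: 1 + 1 = 2
E: 1 + (0.48×2 + 0.19×1 + 0.33×2) = 2.81
F: 1 + (0.15×1 + 0.85×2.81) = 3.5385
G: 1 + 3.5385 = 4.5385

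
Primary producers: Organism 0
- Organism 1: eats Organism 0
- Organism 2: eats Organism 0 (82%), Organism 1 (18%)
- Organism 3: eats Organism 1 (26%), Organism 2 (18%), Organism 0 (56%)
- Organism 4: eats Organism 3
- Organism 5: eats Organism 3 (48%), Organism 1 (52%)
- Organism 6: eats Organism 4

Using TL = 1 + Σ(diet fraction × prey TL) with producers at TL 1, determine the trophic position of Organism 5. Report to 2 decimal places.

Organism 1: 1 + 1 = 2
Organism 2: 1 + (0.82×1 + 0.18×2) = 2.18
Organism 3: 1 + (0.26×2 + 0.18×2.18 + 0.56×1) = 2.4724
Organism 4: 1 + 2.4724 = 3.4724
Organism 5: 1 + (0.48×2.4724 + 0.52×2) = 3.226752
Organism 6: 1 + 3.4724 = 4.4724

3.23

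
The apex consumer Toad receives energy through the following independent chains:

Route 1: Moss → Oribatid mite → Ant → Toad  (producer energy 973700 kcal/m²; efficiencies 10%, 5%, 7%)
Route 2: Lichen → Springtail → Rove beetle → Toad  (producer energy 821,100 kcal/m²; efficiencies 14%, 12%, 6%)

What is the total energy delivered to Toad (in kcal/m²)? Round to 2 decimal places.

1168.46 kcal/m²

Route 1: 973700 × 0.1 × 0.05 × 0.07 = 340.795 kcal/m²
Route 2: 821100 × 0.14 × 0.12 × 0.06 = 827.6688 kcal/m²
Total at Toad: 340.795 + 827.6688 = 1168.4638 kcal/m²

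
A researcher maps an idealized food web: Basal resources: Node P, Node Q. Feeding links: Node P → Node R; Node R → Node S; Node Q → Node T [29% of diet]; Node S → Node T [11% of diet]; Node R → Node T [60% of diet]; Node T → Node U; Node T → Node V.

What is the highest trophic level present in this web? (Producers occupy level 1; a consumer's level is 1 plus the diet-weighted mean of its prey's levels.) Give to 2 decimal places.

Node R: 1 + 1 = 2
Node S: 1 + 2 = 3
Node T: 1 + (0.29×1 + 0.11×3 + 0.6×2) = 2.82
Node U: 1 + 2.82 = 3.82
Node V: 1 + 2.82 = 3.82

3.82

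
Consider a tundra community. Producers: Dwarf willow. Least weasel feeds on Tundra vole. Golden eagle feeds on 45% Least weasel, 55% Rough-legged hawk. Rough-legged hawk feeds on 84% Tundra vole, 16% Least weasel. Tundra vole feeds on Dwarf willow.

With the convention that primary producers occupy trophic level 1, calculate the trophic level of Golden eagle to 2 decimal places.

4.09

Tundra vole: 1 + 1 = 2
Least weasel: 1 + 2 = 3
Rough-legged hawk: 1 + (0.84×2 + 0.16×3) = 3.16
Golden eagle: 1 + (0.45×3 + 0.55×3.16) = 4.088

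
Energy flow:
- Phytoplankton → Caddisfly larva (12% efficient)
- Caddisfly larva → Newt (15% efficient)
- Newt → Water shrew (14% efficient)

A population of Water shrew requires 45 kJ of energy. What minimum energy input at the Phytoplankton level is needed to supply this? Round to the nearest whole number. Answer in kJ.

Cumulative transfer efficiency: 0.12 × 0.15 × 0.14 = 0.00252
Phytoplankton energy = 45 / 0.00252 = 17857 kJ

17857 kJ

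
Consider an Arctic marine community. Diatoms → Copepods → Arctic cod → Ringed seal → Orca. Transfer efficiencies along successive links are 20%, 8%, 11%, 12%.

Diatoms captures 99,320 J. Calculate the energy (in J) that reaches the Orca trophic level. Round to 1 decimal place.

Copepods: 99320 × 0.2 = 19864 J
Arctic cod: 19864 × 0.08 = 1589.12 J
Ringed seal: 1589.12 × 0.11 = 174.8032 J
Orca: 174.8032 × 0.12 = 20.976384 J

21.0 J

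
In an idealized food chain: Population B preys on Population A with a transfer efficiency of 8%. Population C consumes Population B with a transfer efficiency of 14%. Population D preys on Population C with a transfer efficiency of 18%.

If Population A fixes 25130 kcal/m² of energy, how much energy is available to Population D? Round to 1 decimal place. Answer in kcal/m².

Population B: 25130 × 0.08 = 2010.4 kcal/m²
Population C: 2010.4 × 0.14 = 281.456 kcal/m²
Population D: 281.456 × 0.18 = 50.66208 kcal/m²

50.7 kcal/m²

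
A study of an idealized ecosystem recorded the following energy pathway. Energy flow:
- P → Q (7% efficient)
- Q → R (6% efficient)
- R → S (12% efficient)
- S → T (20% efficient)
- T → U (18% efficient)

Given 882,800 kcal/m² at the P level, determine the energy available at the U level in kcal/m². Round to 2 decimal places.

16.02 kcal/m²

Q: 882800 × 0.07 = 61796 kcal/m²
R: 61796 × 0.06 = 3707.76 kcal/m²
S: 3707.76 × 0.12 = 444.9312 kcal/m²
T: 444.9312 × 0.2 = 88.98624 kcal/m²
U: 88.98624 × 0.18 = 16.0175232 kcal/m²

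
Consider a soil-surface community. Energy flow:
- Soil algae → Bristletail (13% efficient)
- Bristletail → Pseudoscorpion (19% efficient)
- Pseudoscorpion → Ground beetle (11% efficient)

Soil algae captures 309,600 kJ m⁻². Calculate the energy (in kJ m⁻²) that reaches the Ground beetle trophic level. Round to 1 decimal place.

841.2 kJ m⁻²

Bristletail: 309600 × 0.13 = 40248 kJ m⁻²
Pseudoscorpion: 40248 × 0.19 = 7647.12 kJ m⁻²
Ground beetle: 7647.12 × 0.11 = 841.1832 kJ m⁻²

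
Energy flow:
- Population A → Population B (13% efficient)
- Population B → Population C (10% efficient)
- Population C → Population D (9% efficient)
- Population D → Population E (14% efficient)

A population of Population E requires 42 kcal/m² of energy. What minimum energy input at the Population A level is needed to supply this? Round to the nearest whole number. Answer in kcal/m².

256410 kcal/m²

Cumulative transfer efficiency: 0.13 × 0.1 × 0.09 × 0.14 = 0.0001638
Population A energy = 42 / 0.0001638 = 256410 kcal/m²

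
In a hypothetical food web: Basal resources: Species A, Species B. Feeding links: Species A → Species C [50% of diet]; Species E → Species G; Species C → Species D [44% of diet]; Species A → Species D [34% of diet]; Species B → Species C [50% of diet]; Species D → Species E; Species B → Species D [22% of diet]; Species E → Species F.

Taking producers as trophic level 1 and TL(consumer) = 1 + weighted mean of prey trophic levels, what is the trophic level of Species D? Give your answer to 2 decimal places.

2.44

Species C: 1 + (0.5×1 + 0.5×1) = 2
Species D: 1 + (0.44×2 + 0.34×1 + 0.22×1) = 2.44
Species E: 1 + 2.44 = 3.44
Species F: 1 + 3.44 = 4.44
Species G: 1 + 3.44 = 4.44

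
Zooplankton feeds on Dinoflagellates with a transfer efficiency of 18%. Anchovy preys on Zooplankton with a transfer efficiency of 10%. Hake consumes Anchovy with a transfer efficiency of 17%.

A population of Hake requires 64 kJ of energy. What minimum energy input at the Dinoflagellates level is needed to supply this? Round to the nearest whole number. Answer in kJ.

Cumulative transfer efficiency: 0.18 × 0.1 × 0.17 = 0.00306
Dinoflagellates energy = 64 / 0.00306 = 20915 kJ

20915 kJ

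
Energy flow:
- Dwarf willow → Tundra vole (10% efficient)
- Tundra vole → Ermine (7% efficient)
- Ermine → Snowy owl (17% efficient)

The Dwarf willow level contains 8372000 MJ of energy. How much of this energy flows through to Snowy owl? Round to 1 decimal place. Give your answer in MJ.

9962.7 MJ

Tundra vole: 8372000 × 0.1 = 837200 MJ
Ermine: 837200 × 0.07 = 58604 MJ
Snowy owl: 58604 × 0.17 = 9962.68 MJ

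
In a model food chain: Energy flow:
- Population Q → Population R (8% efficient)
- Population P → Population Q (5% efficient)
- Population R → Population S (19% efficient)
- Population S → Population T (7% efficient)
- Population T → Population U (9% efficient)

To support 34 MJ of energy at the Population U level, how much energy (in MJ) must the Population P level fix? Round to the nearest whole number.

7101086 MJ

Cumulative transfer efficiency: 0.05 × 0.08 × 0.19 × 0.07 × 0.09 = 0.000004788
Population P energy = 34 / 0.000004788 = 7101086 MJ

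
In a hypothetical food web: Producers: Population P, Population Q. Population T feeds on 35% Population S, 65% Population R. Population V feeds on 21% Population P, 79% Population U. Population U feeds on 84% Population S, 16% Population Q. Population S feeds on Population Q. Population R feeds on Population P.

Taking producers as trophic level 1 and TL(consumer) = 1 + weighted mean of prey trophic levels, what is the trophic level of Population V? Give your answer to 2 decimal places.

Population R: 1 + 1 = 2
Population S: 1 + 1 = 2
Population T: 1 + (0.35×2 + 0.65×2) = 3
Population U: 1 + (0.84×2 + 0.16×1) = 2.84
Population V: 1 + (0.21×1 + 0.79×2.84) = 3.4536

3.45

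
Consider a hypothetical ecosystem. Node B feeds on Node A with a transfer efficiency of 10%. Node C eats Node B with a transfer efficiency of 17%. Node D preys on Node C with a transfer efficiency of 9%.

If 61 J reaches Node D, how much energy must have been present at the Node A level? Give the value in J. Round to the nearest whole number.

Cumulative transfer efficiency: 0.1 × 0.17 × 0.09 = 0.00153
Node A energy = 61 / 0.00153 = 39869 J

39869 J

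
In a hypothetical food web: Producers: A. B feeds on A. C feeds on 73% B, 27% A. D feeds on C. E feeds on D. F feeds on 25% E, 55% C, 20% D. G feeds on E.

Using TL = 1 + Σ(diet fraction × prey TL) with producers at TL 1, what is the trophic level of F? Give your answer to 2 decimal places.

4.43

B: 1 + 1 = 2
C: 1 + (0.73×2 + 0.27×1) = 2.73
D: 1 + 2.73 = 3.73
E: 1 + 3.73 = 4.73
F: 1 + (0.25×4.73 + 0.55×2.73 + 0.2×3.73) = 4.43
G: 1 + 4.73 = 5.73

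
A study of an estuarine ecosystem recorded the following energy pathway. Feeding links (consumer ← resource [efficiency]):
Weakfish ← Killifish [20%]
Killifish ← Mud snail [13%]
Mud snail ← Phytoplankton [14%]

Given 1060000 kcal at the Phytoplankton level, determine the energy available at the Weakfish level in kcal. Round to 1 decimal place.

3858.4 kcal

Mud snail: 1060000 × 0.14 = 148400 kcal
Killifish: 148400 × 0.13 = 19292 kcal
Weakfish: 19292 × 0.2 = 3858.4 kcal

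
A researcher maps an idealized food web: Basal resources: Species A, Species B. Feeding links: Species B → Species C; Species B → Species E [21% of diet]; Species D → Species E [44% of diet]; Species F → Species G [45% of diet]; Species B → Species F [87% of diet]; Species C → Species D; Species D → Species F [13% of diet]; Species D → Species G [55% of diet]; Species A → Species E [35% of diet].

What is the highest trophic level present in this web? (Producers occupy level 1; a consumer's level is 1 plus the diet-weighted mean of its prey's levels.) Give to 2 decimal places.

Species C: 1 + 1 = 2
Species D: 1 + 2 = 3
Species E: 1 + (0.44×3 + 0.21×1 + 0.35×1) = 2.88
Species F: 1 + (0.13×3 + 0.87×1) = 2.26
Species G: 1 + (0.55×3 + 0.45×2.26) = 3.667

3.67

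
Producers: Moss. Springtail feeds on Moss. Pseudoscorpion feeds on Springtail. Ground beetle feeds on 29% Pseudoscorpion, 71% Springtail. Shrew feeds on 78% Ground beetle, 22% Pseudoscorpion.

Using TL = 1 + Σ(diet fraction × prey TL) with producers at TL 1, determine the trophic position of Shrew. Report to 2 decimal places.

Springtail: 1 + 1 = 2
Pseudoscorpion: 1 + 2 = 3
Ground beetle: 1 + (0.29×3 + 0.71×2) = 3.29
Shrew: 1 + (0.78×3.29 + 0.22×3) = 4.2262

4.23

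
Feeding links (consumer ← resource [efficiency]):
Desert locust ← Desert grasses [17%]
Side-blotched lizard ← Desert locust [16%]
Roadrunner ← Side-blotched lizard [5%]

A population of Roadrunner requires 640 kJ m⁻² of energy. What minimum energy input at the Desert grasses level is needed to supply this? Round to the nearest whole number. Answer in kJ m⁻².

Cumulative transfer efficiency: 0.17 × 0.16 × 0.05 = 0.00136
Desert grasses energy = 640 / 0.00136 = 470588 kJ m⁻²

470588 kJ m⁻²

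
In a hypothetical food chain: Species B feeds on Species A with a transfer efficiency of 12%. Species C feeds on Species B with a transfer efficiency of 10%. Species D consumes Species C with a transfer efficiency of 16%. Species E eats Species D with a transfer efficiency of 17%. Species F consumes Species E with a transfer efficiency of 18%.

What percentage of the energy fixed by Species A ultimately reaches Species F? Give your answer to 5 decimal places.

Product of link efficiencies: 0.12 × 0.1 × 0.16 × 0.17 × 0.18 = 0.000058752
As a percentage: 0.000058752 × 100 = 0.00588%

0.00588%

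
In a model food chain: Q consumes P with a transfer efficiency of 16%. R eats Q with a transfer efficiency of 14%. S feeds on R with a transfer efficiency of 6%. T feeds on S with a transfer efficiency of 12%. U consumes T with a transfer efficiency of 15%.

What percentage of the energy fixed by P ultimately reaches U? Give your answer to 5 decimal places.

Product of link efficiencies: 0.16 × 0.14 × 0.06 × 0.12 × 0.15 = 0.000024192
As a percentage: 0.000024192 × 100 = 0.00242%

0.00242%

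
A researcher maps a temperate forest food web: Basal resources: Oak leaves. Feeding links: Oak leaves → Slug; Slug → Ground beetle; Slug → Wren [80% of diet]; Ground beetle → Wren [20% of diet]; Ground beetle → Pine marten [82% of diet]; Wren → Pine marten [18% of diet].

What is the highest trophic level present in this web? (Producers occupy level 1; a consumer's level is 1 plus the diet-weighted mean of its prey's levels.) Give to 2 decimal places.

4.04

Slug: 1 + 1 = 2
Ground beetle: 1 + 2 = 3
Wren: 1 + (0.8×2 + 0.2×3) = 3.2
Pine marten: 1 + (0.82×3 + 0.18×3.2) = 4.036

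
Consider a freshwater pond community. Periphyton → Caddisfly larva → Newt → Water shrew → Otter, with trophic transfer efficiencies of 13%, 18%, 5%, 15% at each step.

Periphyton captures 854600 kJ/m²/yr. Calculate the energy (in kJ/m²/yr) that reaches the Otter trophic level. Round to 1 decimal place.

150.0 kJ/m²/yr

Caddisfly larva: 854600 × 0.13 = 111098 kJ/m²/yr
Newt: 111098 × 0.18 = 19997.64 kJ/m²/yr
Water shrew: 19997.64 × 0.05 = 999.882 kJ/m²/yr
Otter: 999.882 × 0.15 = 149.9823 kJ/m²/yr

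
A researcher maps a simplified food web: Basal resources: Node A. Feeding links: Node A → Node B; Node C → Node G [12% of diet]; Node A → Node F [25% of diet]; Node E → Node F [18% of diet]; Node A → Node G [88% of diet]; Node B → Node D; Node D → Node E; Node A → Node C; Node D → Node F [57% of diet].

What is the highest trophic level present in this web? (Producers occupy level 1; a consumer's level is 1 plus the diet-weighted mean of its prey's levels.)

Node B: 1 + 1 = 2
Node C: 1 + 1 = 2
Node D: 1 + 2 = 3
Node E: 1 + 3 = 4
Node F: 1 + (0.57×3 + 0.25×1 + 0.18×4) = 3.68
Node G: 1 + (0.88×1 + 0.12×2) = 2.12

4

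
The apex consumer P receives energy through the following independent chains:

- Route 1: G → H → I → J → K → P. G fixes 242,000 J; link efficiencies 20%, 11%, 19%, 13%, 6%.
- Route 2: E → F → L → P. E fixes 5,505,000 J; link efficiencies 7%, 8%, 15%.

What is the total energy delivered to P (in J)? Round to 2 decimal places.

Route 1: 242000 × 0.2 × 0.11 × 0.19 × 0.13 × 0.06 = 7.890168 J
Route 2: 5505000 × 0.07 × 0.08 × 0.15 = 4624.2 J
Total at P: 7.890168 + 4624.2 = 4632.090168 J

4632.09 J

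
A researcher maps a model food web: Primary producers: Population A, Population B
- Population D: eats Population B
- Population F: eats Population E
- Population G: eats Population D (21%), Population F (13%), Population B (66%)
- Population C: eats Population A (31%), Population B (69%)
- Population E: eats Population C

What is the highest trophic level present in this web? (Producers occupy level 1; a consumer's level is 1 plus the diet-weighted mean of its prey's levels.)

4

Population C: 1 + (0.31×1 + 0.69×1) = 2
Population D: 1 + 1 = 2
Population E: 1 + 2 = 3
Population F: 1 + 3 = 4
Population G: 1 + (0.21×2 + 0.13×4 + 0.66×1) = 2.6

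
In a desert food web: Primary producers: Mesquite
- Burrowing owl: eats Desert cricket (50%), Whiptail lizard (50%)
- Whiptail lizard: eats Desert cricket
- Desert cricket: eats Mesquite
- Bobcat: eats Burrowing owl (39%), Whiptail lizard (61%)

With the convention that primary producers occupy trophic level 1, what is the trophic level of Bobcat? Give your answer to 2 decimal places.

Desert cricket: 1 + 1 = 2
Whiptail lizard: 1 + 2 = 3
Burrowing owl: 1 + (0.5×2 + 0.5×3) = 3.5
Bobcat: 1 + (0.39×3.5 + 0.61×3) = 4.195

4.20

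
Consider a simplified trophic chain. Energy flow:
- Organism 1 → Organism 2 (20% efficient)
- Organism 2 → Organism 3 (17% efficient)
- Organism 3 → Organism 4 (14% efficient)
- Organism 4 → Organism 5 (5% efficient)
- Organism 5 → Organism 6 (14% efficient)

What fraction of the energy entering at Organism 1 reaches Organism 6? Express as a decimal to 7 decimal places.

0.0000333

Product of link efficiencies: 0.2 × 0.17 × 0.14 × 0.05 × 0.14 = 0.00003332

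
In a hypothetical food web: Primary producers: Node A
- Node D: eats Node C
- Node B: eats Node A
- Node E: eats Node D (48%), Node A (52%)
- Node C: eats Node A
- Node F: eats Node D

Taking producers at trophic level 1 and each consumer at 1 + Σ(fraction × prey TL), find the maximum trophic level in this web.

Node B: 1 + 1 = 2
Node C: 1 + 1 = 2
Node D: 1 + 2 = 3
Node E: 1 + (0.48×3 + 0.52×1) = 2.96
Node F: 1 + 3 = 4

4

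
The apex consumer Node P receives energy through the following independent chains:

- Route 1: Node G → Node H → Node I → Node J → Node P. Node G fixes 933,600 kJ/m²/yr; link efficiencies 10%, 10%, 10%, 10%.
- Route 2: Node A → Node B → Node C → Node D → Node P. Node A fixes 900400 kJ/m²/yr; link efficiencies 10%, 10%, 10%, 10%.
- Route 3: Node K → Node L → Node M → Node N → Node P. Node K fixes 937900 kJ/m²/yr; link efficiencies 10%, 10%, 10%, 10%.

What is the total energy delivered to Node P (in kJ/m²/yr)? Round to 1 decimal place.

277.2 kJ/m²/yr

Route 1: 933600 × 0.1 × 0.1 × 0.1 × 0.1 = 93.36 kJ/m²/yr
Route 2: 900400 × 0.1 × 0.1 × 0.1 × 0.1 = 90.04 kJ/m²/yr
Route 3: 937900 × 0.1 × 0.1 × 0.1 × 0.1 = 93.79 kJ/m²/yr
Total at Node P: 93.36 + 90.04 + 93.79 = 277.19 kJ/m²/yr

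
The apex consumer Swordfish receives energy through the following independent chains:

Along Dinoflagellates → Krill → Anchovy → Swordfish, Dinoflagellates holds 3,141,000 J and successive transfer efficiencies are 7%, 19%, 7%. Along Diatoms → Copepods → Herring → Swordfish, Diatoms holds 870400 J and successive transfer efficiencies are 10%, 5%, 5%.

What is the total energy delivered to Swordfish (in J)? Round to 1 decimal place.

3141.9 J

Via Dinoflagellates: 3141000 × 0.07 × 0.19 × 0.07 = 2924.271 J
Via Diatoms: 870400 × 0.1 × 0.05 × 0.05 = 217.6 J
Total at Swordfish: 2924.271 + 217.6 = 3141.871 J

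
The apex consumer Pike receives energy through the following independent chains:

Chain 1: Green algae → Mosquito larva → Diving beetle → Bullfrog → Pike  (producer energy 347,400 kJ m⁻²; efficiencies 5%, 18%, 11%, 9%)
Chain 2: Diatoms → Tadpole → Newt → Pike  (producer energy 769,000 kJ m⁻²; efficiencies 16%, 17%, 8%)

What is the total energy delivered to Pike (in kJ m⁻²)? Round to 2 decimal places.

1704.30 kJ m⁻²

Chain 1: 347400 × 0.05 × 0.18 × 0.11 × 0.09 = 30.95334 kJ m⁻²
Chain 2: 769000 × 0.16 × 0.17 × 0.08 = 1673.344 kJ m⁻²
Total at Pike: 30.95334 + 1673.344 = 1704.29734 kJ m⁻²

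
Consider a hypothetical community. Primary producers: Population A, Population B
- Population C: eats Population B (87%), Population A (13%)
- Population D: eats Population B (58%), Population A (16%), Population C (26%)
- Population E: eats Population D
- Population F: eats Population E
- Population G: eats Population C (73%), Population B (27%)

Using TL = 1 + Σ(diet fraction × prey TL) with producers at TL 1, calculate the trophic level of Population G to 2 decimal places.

2.73

Population C: 1 + (0.87×1 + 0.13×1) = 2
Population D: 1 + (0.58×1 + 0.16×1 + 0.26×2) = 2.26
Population E: 1 + 2.26 = 3.26
Population F: 1 + 3.26 = 4.26
Population G: 1 + (0.73×2 + 0.27×1) = 2.73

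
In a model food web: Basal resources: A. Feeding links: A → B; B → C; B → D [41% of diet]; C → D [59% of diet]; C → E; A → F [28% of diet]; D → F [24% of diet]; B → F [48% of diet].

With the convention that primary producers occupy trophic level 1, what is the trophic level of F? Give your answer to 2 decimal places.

3.10

B: 1 + 1 = 2
C: 1 + 2 = 3
D: 1 + (0.41×2 + 0.59×3) = 3.59
E: 1 + 3 = 4
F: 1 + (0.28×1 + 0.24×3.59 + 0.48×2) = 3.1016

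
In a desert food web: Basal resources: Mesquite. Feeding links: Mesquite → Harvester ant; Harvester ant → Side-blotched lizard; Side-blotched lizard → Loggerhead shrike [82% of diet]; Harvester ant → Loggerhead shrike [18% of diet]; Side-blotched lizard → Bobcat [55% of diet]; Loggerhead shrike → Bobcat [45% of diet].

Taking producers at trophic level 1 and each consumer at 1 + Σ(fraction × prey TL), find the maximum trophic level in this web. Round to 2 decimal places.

4.37

Harvester ant: 1 + 1 = 2
Side-blotched lizard: 1 + 2 = 3
Loggerhead shrike: 1 + (0.82×3 + 0.18×2) = 3.82
Bobcat: 1 + (0.55×3 + 0.45×3.82) = 4.369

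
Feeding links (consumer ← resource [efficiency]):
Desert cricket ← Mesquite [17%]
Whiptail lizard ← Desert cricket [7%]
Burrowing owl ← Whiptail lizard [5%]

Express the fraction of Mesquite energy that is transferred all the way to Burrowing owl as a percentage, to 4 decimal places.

Product of link efficiencies: 0.17 × 0.07 × 0.05 = 0.000595
As a percentage: 0.000595 × 100 = 0.0595%

0.0595%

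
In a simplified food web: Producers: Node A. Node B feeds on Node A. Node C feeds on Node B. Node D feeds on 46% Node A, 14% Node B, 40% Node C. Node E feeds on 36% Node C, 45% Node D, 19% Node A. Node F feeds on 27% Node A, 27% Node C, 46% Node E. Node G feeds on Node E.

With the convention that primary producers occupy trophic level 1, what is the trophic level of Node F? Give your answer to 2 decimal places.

3.73

Node B: 1 + 1 = 2
Node C: 1 + 2 = 3
Node D: 1 + (0.46×1 + 0.14×2 + 0.4×3) = 2.94
Node E: 1 + (0.36×3 + 0.45×2.94 + 0.19×1) = 3.593
Node F: 1 + (0.27×1 + 0.27×3 + 0.46×3.593) = 3.73278
Node G: 1 + 3.593 = 4.593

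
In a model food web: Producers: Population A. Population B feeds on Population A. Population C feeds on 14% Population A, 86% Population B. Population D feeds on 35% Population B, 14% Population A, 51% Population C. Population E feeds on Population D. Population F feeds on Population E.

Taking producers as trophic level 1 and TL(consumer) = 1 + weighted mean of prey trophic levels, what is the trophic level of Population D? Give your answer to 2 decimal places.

Population B: 1 + 1 = 2
Population C: 1 + (0.14×1 + 0.86×2) = 2.86
Population D: 1 + (0.35×2 + 0.14×1 + 0.51×2.86) = 3.2986
Population E: 1 + 3.2986 = 4.2986
Population F: 1 + 4.2986 = 5.2986

3.30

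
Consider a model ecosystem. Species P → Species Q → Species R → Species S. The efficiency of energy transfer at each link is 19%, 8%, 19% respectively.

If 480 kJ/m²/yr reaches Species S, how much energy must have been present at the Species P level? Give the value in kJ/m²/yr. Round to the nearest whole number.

166205 kJ/m²/yr

Cumulative transfer efficiency: 0.19 × 0.08 × 0.19 = 0.002888
Species P energy = 480 / 0.002888 = 166205 kJ/m²/yr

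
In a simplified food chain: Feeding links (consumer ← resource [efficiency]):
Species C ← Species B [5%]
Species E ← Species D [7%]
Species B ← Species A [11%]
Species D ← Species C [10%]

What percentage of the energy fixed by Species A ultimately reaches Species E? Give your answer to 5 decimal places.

0.00385%

Product of link efficiencies: 0.11 × 0.05 × 0.1 × 0.07 = 0.0000385
As a percentage: 0.0000385 × 100 = 0.00385%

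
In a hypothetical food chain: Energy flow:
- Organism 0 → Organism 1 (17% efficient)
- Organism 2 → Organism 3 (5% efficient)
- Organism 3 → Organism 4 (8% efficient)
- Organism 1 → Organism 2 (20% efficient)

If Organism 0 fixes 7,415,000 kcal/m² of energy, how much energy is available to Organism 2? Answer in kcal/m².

Organism 1: 7415000 × 0.17 = 1260550 kcal/m²
Organism 2: 1260550 × 0.2 = 252110 kcal/m²

252110 kcal/m²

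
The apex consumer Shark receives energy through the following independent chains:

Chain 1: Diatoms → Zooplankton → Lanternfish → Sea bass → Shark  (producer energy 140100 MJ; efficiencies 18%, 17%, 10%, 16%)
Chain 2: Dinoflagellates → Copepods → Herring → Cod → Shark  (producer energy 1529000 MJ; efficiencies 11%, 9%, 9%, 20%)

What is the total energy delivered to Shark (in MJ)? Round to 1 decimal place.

341.1 MJ

Chain 1: 140100 × 0.18 × 0.17 × 0.1 × 0.16 = 68.59296 MJ
Chain 2: 1529000 × 0.11 × 0.09 × 0.09 × 0.2 = 272.4678 MJ
Total at Shark: 68.59296 + 272.4678 = 341.06076 MJ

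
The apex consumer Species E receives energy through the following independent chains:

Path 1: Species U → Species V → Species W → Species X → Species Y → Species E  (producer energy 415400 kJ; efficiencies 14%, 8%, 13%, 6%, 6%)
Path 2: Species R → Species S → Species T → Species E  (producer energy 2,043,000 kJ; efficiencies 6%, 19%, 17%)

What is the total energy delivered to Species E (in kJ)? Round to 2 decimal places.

3961.51 kJ

Path 1: 415400 × 0.14 × 0.08 × 0.13 × 0.06 × 0.06 = 2.17736064 kJ
Path 2: 2043000 × 0.06 × 0.19 × 0.17 = 3959.334 kJ
Total at Species E: 2.17736064 + 3959.334 = 3961.51136064 kJ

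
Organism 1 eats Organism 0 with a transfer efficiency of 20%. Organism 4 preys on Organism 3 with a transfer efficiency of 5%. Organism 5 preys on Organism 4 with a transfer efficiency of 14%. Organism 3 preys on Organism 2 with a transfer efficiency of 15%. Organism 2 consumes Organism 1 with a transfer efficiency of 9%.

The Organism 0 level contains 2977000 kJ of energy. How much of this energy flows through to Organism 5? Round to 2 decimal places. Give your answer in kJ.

56.27 kJ

Organism 1: 2977000 × 0.2 = 595400 kJ
Organism 2: 595400 × 0.09 = 53586 kJ
Organism 3: 53586 × 0.15 = 8037.9 kJ
Organism 4: 8037.9 × 0.05 = 401.895 kJ
Organism 5: 401.895 × 0.14 = 56.2653 kJ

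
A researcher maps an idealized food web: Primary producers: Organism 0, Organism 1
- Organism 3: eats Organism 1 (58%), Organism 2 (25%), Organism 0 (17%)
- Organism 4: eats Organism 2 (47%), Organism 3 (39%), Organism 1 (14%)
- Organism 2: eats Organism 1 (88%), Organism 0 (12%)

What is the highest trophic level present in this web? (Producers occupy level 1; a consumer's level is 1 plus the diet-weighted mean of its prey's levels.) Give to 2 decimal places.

2.96

Organism 2: 1 + (0.88×1 + 0.12×1) = 2
Organism 3: 1 + (0.58×1 + 0.25×2 + 0.17×1) = 2.25
Organism 4: 1 + (0.47×2 + 0.39×2.25 + 0.14×1) = 2.9575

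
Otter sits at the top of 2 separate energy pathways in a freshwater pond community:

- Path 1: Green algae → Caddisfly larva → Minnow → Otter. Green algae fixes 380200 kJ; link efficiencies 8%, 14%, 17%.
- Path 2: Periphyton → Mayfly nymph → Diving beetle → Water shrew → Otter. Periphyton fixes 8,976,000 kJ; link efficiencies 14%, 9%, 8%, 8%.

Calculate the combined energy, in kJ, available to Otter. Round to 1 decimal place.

Path 1: 380200 × 0.08 × 0.14 × 0.17 = 723.9008 kJ
Path 2: 8976000 × 0.14 × 0.09 × 0.08 × 0.08 = 723.82464 kJ
Total at Otter: 723.9008 + 723.82464 = 1447.72544 kJ

1447.7 kJ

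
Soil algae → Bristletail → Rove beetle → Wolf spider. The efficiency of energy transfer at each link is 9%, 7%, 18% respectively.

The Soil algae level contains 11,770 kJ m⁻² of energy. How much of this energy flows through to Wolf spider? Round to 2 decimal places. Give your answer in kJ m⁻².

13.35 kJ m⁻²

Bristletail: 11770 × 0.09 = 1059.3 kJ m⁻²
Rove beetle: 1059.3 × 0.07 = 74.151 kJ m⁻²
Wolf spider: 74.151 × 0.18 = 13.34718 kJ m⁻²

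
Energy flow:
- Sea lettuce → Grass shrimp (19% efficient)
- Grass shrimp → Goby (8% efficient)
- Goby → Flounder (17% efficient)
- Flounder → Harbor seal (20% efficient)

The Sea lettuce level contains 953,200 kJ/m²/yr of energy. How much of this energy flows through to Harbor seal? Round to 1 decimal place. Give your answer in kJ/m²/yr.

492.6 kJ/m²/yr

Grass shrimp: 953200 × 0.19 = 181108 kJ/m²/yr
Goby: 181108 × 0.08 = 14488.64 kJ/m²/yr
Flounder: 14488.64 × 0.17 = 2463.0688 kJ/m²/yr
Harbor seal: 2463.0688 × 0.2 = 492.61376 kJ/m²/yr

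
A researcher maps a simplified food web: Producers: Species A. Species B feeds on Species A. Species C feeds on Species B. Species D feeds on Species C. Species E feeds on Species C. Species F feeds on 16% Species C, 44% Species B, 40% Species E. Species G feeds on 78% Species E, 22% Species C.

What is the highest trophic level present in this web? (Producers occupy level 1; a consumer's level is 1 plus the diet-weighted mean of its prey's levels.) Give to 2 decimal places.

Species B: 1 + 1 = 2
Species C: 1 + 2 = 3
Species D: 1 + 3 = 4
Species E: 1 + 3 = 4
Species F: 1 + (0.16×3 + 0.44×2 + 0.4×4) = 3.96
Species G: 1 + (0.78×4 + 0.22×3) = 4.78

4.78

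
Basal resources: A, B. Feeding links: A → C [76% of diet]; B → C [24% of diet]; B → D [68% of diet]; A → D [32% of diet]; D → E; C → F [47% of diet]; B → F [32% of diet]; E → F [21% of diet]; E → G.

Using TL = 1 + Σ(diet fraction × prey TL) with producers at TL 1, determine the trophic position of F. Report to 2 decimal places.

C: 1 + (0.76×1 + 0.24×1) = 2
D: 1 + (0.68×1 + 0.32×1) = 2
E: 1 + 2 = 3
F: 1 + (0.47×2 + 0.32×1 + 0.21×3) = 2.89
G: 1 + 3 = 4

2.89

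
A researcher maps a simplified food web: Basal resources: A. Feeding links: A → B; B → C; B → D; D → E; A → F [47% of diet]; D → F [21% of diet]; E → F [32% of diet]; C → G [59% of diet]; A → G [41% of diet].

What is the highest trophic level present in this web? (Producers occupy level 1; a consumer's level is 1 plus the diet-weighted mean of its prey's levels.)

4

B: 1 + 1 = 2
C: 1 + 2 = 3
D: 1 + 2 = 3
E: 1 + 3 = 4
F: 1 + (0.47×1 + 0.21×3 + 0.32×4) = 3.38
G: 1 + (0.59×3 + 0.41×1) = 3.18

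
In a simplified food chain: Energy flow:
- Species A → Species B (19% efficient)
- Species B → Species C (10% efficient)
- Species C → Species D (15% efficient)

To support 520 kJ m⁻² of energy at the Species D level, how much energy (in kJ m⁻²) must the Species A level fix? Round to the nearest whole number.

182456 kJ m⁻²

Cumulative transfer efficiency: 0.19 × 0.1 × 0.15 = 0.00285
Species A energy = 520 / 0.00285 = 182456 kJ m⁻²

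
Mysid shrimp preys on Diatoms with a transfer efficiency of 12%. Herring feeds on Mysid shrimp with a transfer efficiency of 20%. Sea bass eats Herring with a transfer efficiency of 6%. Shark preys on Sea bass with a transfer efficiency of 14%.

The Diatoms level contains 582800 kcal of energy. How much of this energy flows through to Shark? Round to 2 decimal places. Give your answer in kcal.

117.49 kcal

Mysid shrimp: 582800 × 0.12 = 69936 kcal
Herring: 69936 × 0.2 = 13987.2 kcal
Sea bass: 13987.2 × 0.06 = 839.232 kcal
Shark: 839.232 × 0.14 = 117.49248 kcal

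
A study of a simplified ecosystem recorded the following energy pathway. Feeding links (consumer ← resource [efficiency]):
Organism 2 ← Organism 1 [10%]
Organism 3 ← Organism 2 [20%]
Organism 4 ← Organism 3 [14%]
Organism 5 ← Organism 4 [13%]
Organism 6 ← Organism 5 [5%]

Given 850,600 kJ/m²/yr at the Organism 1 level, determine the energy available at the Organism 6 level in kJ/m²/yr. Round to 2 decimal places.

Organism 2: 850600 × 0.1 = 85060 kJ/m²/yr
Organism 3: 85060 × 0.2 = 17012 kJ/m²/yr
Organism 4: 17012 × 0.14 = 2381.68 kJ/m²/yr
Organism 5: 2381.68 × 0.13 = 309.6184 kJ/m²/yr
Organism 6: 309.6184 × 0.05 = 15.48092 kJ/m²/yr

15.48 kJ/m²/yr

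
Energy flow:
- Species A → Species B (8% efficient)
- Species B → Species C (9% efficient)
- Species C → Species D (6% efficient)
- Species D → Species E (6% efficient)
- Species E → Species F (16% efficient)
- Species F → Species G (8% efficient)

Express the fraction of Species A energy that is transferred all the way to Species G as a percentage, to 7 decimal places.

0.0000332%

Product of link efficiencies: 0.08 × 0.09 × 0.06 × 0.06 × 0.16 × 0.08 = 0.000000331776
As a percentage: 0.000000331776 × 100 = 0.0000332%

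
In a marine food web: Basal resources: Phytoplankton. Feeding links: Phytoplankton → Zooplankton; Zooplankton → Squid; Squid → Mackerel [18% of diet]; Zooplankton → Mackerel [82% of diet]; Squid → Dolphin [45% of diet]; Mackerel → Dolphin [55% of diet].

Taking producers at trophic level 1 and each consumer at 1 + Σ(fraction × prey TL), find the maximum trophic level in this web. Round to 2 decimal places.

4.10

Zooplankton: 1 + 1 = 2
Squid: 1 + 2 = 3
Mackerel: 1 + (0.18×3 + 0.82×2) = 3.18
Dolphin: 1 + (0.45×3 + 0.55×3.18) = 4.099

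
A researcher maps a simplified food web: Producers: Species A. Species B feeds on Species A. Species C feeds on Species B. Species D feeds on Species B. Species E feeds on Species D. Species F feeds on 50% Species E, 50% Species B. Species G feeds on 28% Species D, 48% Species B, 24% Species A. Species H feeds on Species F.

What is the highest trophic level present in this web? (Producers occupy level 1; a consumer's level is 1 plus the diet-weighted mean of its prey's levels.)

Species B: 1 + 1 = 2
Species C: 1 + 2 = 3
Species D: 1 + 2 = 3
Species E: 1 + 3 = 4
Species F: 1 + (0.5×4 + 0.5×2) = 4
Species G: 1 + (0.28×3 + 0.48×2 + 0.24×1) = 3.04
Species H: 1 + 4 = 5

5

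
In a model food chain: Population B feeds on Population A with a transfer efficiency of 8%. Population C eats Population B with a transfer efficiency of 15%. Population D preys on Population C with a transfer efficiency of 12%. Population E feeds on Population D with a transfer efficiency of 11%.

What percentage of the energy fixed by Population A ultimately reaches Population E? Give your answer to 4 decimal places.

Product of link efficiencies: 0.08 × 0.15 × 0.12 × 0.11 = 0.0001584
As a percentage: 0.0001584 × 100 = 0.0158%

0.0158%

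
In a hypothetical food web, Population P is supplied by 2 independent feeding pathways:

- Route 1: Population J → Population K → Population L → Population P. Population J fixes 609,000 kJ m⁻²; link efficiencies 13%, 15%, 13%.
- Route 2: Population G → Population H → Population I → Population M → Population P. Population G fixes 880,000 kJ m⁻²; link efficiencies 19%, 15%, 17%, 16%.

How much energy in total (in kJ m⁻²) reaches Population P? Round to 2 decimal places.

2225.99 kJ m⁻²

Route 1: 609000 × 0.13 × 0.15 × 0.13 = 1543.815 kJ m⁻²
Route 2: 880000 × 0.19 × 0.15 × 0.17 × 0.16 = 682.176 kJ m⁻²
Total at Population P: 1543.815 + 682.176 = 2225.991 kJ m⁻²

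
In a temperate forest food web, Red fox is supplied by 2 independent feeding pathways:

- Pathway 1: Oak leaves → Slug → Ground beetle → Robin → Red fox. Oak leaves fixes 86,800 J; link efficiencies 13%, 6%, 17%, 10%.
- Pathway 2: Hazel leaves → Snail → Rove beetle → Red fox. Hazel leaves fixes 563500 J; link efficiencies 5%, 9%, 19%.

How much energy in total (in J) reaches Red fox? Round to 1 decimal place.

493.3 J

Pathway 1: 86800 × 0.13 × 0.06 × 0.17 × 0.1 = 11.50968 J
Pathway 2: 563500 × 0.05 × 0.09 × 0.19 = 481.7925 J
Total at Red fox: 11.50968 + 481.7925 = 493.30218 J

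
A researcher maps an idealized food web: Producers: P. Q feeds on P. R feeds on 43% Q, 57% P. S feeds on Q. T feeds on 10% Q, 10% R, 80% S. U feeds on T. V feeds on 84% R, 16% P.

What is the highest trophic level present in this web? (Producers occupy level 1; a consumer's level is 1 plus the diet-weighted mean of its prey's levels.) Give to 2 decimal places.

Q: 1 + 1 = 2
R: 1 + (0.43×2 + 0.57×1) = 2.43
S: 1 + 2 = 3
T: 1 + (0.1×2 + 0.1×2.43 + 0.8×3) = 3.843
U: 1 + 3.843 = 4.843
V: 1 + (0.84×2.43 + 0.16×1) = 3.2012

4.84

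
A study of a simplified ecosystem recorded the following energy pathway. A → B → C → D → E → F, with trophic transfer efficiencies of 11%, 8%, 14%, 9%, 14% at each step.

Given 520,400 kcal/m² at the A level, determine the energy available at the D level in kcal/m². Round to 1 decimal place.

641.1 kcal/m²

B: 520400 × 0.11 = 57244 kcal/m²
C: 57244 × 0.08 = 4579.52 kcal/m²
D: 4579.52 × 0.14 = 641.1328 kcal/m²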